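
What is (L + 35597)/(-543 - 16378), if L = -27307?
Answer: -8290/16921 ≈ -0.48992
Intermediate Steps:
(L + 35597)/(-543 - 16378) = (-27307 + 35597)/(-543 - 16378) = 8290/(-16921) = 8290*(-1/16921) = -8290/16921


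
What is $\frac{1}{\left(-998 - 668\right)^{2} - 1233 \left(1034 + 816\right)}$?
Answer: $\frac{1}{494506} \approx 2.0222 \cdot 10^{-6}$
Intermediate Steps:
$\frac{1}{\left(-998 - 668\right)^{2} - 1233 \left(1034 + 816\right)} = \frac{1}{\left(-998 - 668\right)^{2} - 2281050} = \frac{1}{\left(-1666\right)^{2} - 2281050} = \frac{1}{2775556 - 2281050} = \frac{1}{494506}$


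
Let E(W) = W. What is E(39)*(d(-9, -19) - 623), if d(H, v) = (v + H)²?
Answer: 6279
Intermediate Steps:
d(H, v) = (H + v)²
E(39)*(d(-9, -19) - 623) = 39*((-9 - 19)² - 623) = 39*((-28)² - 623) = 39*(784 - 623) = 39*161 = 6279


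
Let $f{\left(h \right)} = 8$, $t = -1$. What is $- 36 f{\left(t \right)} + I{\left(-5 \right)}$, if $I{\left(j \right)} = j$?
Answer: $-293$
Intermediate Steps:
$- 36 f{\left(t \right)} + I{\left(-5 \right)} = \left(-36\right) 8 - 5 = -288 - 5 = -293$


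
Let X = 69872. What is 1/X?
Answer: 1/69872 ≈ 1.4312e-5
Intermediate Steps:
1/X = 1/69872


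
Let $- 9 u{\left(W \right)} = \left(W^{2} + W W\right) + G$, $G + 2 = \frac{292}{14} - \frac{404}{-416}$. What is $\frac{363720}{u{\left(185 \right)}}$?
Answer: $- \frac{158872896}{3323069} \approx -47.809$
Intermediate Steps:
$G = \frac{14435}{728}$ ($G = -2 + \left(\frac{292}{14} - \frac{404}{-416}\right) = -2 + \left(292 \cdot \frac{1}{14} - - \frac{101}{104}\right) = -2 + \left(\frac{146}{7} + \frac{101}{104}\right) = -2 + \frac{15891}{728} = \frac{14435}{728} \approx 19.828$)
$u{\left(W \right)} = - \frac{14435}{6552} - \frac{2 W^{2}}{9}$ ($u{\left(W \right)} = - \frac{\left(W^{2} + W W\right) + \frac{14435}{728}}{9} = - \frac{\left(W^{2} + W^{2}\right) + \frac{14435}{728}}{9} = - \frac{2 W^{2} + \frac{14435}{728}}{9} = - \frac{\frac{14435}{728} + 2 W^{2}}{9} = - \frac{14435}{6552} - \frac{2 W^{2}}{9}$)
$\frac{363720}{u{\left(185 \right)}} = \frac{363720}{- \frac{14435}{6552} - \frac{2 \cdot 185^{2}}{9}} = \frac{363720}{- \frac{14435}{6552} - \frac{68450}{9}} = \frac{363720}{- \frac{16615345}{2184}} = 363720 \left(- \frac{2184}{16615345}\right) = - \frac{158872896}{3323069}$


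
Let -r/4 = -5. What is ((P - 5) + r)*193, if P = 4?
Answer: 3667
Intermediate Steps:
r = 20 (r = -4*(-5) = 20)
((P - 5) + r)*193 = ((4 - 5) + 20)*193 = (-1 + 20)*193 = 19*193 = 3667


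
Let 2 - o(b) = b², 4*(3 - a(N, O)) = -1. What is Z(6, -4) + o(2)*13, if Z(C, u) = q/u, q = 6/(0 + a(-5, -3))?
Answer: -344/13 ≈ -26.462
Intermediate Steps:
a(N, O) = 13/4 (a(N, O) = 3 - ¼*(-1) = 3 + ¼ = 13/4)
o(b) = 2 - b²
q = 24/13 (q = 6/(0 + 13/4) = 6/(13/4) = 6*(4/13) = 24/13 ≈ 1.8462)
Z(C, u) = 24/(13*u)
Z(6, -4) + o(2)*13 = (24/13)/(-4) + (2 - 1*2²)*13 = (24/13)*(-¼) + (2 - 1*4)*13 = -6/13 + (2 - 4)*13 = -6/13 - 2*13 = -6/13 - 26 = -344/13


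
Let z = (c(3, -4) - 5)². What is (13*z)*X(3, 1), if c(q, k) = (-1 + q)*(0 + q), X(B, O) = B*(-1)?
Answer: -39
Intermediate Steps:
X(B, O) = -B
c(q, k) = q*(-1 + q) (c(q, k) = (-1 + q)*q = q*(-1 + q))
z = 1 (z = (3*(-1 + 3) - 5)² = (3*2 - 5)² = (6 - 5)² = 1² = 1)
(13*z)*X(3, 1) = (13*1)*(-1*3) = 13*(-3) = -39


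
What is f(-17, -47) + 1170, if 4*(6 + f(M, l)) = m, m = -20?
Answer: 1159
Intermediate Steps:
f(M, l) = -11 (f(M, l) = -6 + (¼)*(-20) = -6 - 5 = -11)
f(-17, -47) + 1170 = -11 + 1170 = 1159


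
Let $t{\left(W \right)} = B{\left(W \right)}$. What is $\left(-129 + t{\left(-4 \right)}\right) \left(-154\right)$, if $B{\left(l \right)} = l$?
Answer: $20482$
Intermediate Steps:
$t{\left(W \right)} = W$
$\left(-129 + t{\left(-4 \right)}\right) \left(-154\right) = \left(-129 - 4\right) \left(-154\right) = \left(-133\right) \left(-154\right) = 20482$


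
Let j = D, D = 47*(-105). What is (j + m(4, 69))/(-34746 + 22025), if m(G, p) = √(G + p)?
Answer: 4935/12721 - √73/12721 ≈ 0.38727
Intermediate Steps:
D = -4935
j = -4935
(j + m(4, 69))/(-34746 + 22025) = (-4935 + √(4 + 69))/(-34746 + 22025) = (-4935 + √73)/(-12721) = (-4935 + √73)*(-1/12721) = 4935/12721 - √73/12721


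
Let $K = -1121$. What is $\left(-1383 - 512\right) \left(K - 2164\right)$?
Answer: $6225075$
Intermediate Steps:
$\left(-1383 - 512\right) \left(K - 2164\right) = \left(-1383 - 512\right) \left(-1121 - 2164\right) = \left(-1895\right) \left(-3285\right) = 6225075$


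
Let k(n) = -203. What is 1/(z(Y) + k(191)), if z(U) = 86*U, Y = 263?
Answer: 1/22415 ≈ 4.4613e-5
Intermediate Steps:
1/(z(Y) + k(191)) = 1/(86*263 - 203) = 1/(22618 - 203) = 1/22415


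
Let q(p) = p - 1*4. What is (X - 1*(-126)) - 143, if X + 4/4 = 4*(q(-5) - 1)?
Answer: -58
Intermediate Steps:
q(p) = -4 + p (q(p) = p - 4 = -4 + p)
X = -41 (X = -1 + 4*((-4 - 5) - 1) = -1 + 4*(-9 - 1) = -1 + 4*(-10) = -1 - 40 = -41)
(X - 1*(-126)) - 143 = (-41 - 1*(-126)) - 143 = (-41 + 126) - 143 = 85 - 143 = -58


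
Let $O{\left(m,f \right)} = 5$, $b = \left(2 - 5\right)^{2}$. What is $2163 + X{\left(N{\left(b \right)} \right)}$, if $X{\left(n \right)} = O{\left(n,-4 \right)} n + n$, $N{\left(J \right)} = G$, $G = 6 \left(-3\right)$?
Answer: $2055$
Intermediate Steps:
$G = -18$
$b = 9$ ($b = \left(-3\right)^{2} = 9$)
$N{\left(J \right)} = -18$
$X{\left(n \right)} = 6 n$ ($X{\left(n \right)} = 5 n + n = 6 n$)
$2163 + X{\left(N{\left(b \right)} \right)} = 2163 + 6 \left(-18\right) = 2163 - 108 = 2055$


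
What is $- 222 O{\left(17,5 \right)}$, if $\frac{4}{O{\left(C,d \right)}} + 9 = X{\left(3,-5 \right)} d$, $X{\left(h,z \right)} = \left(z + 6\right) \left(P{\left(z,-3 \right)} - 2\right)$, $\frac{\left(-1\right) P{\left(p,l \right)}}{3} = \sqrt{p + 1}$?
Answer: $\frac{16872}{1261} - \frac{26640 i}{1261} \approx 13.38 - 21.126 i$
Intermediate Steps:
$P{\left(p,l \right)} = - 3 \sqrt{1 + p}$ ($P{\left(p,l \right)} = - 3 \sqrt{p + 1} = - 3 \sqrt{1 + p}$)
$X{\left(h,z \right)} = \left(-2 - 3 \sqrt{1 + z}\right) \left(6 + z\right)$ ($X{\left(h,z \right)} = \left(z + 6\right) \left(- 3 \sqrt{1 + z} - 2\right) = \left(6 + z\right) \left(-2 - 3 \sqrt{1 + z}\right) = \left(-2 - 3 \sqrt{1 + z}\right) \left(6 + z\right)$)
$O{\left(C,d \right)} = \frac{4}{-9 + d \left(-2 - 6 i\right)}$ ($O{\left(C,d \right)} = \frac{4}{-9 + \left(-12 - 18 \sqrt{1 - 5} - -10 - - 15 \sqrt{1 - 5}\right) d} = \frac{4}{-9 + \left(-12 - 18 \sqrt{-4} + 10 - - 15 \sqrt{-4}\right) d} = \frac{4}{-9 + \left(-12 - 18 \cdot 2 i + 10 - - 15 \cdot 2 i\right) d} = \frac{4}{-9 + \left(-12 - 36 i + 10 + 30 i\right) d} = \frac{4}{-9 + \left(-2 - 6 i\right) d} = \frac{4}{-9 + d \left(-2 - 6 i\right)}$)
$- 222 O{\left(17,5 \right)} = - 222 \left(- \frac{4}{9 + 5 \left(2 + 6 i\right)}\right) = - 222 \left(- \frac{4}{9 + \left(10 + 30 i\right)}\right) = - 222 \left(- \frac{4}{19 + 30 i}\right) = - 222 \left(- 4 \frac{19 - 30 i}{1261}\right) = - 222 \left(- \frac{4 \left(19 - 30 i\right)}{1261}\right) = \frac{888 \left(19 - 30 i\right)}{1261}$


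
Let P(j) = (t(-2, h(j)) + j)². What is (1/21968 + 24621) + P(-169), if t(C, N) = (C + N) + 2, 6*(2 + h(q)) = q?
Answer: 12710580461/197712 ≈ 64288.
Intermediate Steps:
h(q) = -2 + q/6
t(C, N) = 2 + C + N
P(j) = (-2 + 7*j/6)² (P(j) = ((2 - 2 + (-2 + j/6)) + j)² = ((-2 + j/6) + j)² = (-2 + 7*j/6)²)
(1/21968 + 24621) + P(-169) = (1/21968 + 24621) + (-12 + 7*(-169))²/36 = (1/21968 + 24621) + (-12 - 1183)²/36 = 540874129/21968 + (1/36)*(-1195)² = 540874129/21968 + (1/36)*1428025 = 540874129/21968 + 1428025/36 = 12710580461/197712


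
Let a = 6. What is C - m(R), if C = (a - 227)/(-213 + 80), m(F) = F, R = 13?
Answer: -1508/133 ≈ -11.338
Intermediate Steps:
C = 221/133 (C = (6 - 227)/(-213 + 80) = -221/(-133) = -221*(-1/133) = 221/133 ≈ 1.6617)
C - m(R) = 221/133 - 1*13 = 221/133 - 13 = -1508/133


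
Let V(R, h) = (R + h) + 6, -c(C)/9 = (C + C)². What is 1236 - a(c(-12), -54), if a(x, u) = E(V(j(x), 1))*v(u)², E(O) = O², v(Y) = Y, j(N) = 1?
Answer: -185388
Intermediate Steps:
c(C) = -36*C² (c(C) = -9*(C + C)² = -9*4*C² = -36*C²)
V(R, h) = 6 + R + h
a(x, u) = 64*u² (a(x, u) = (6 + 1 + 1)²*u² = 8²*u² = 64*u²)
1236 - a(c(-12), -54) = 1236 - 64*(-54)² = 1236 - 64*2916 = 1236 - 1*186624 = 1236 - 186624 = -185388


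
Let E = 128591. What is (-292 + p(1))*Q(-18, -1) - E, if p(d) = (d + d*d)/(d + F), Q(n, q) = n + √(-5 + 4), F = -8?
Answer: -863309/7 - 2046*I/7 ≈ -1.2333e+5 - 292.29*I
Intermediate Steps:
Q(n, q) = I + n (Q(n, q) = n + √(-1) = n + I = I + n)
p(d) = (d + d²)/(-8 + d) (p(d) = (d + d*d)/(d - 8) = (d + d²)/(-8 + d))
(-292 + p(1))*Q(-18, -1) - E = (-292 + 1*(1 + 1)/(-8 + 1))*(I - 18) - 1*128591 = (-292 + 1*2/(-7))*(-18 + I) - 128591 = (-292 + 1*(-⅐)*2)*(-18 + I) - 128591 = (-292 - 2/7)*(-18 + I) - 128591 = -2046*(-18 + I)/7 - 128591 = (36828/7 - 2046*I/7) - 128591 = -863309/7 - 2046*I/7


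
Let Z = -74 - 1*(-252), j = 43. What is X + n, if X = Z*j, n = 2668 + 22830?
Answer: 33152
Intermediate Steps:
n = 25498
Z = 178 (Z = -74 + 252 = 178)
X = 7654 (X = 178*43 = 7654)
X + n = 7654 + 25498 = 33152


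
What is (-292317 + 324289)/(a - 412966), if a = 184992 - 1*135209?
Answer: -31972/363183 ≈ -0.088033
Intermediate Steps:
a = 49783 (a = 184992 - 135209 = 49783)
(-292317 + 324289)/(a - 412966) = (-292317 + 324289)/(49783 - 412966) = 31972/(-363183) = 31972*(-1/363183) = -31972/363183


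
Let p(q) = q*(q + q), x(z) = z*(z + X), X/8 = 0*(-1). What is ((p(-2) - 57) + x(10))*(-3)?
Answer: -153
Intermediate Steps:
X = 0 (X = 8*(0*(-1)) = 8*0 = 0)
x(z) = z² (x(z) = z*(z + 0) = z*z = z²)
p(q) = 2*q² (p(q) = q*(2*q) = 2*q²)
((p(-2) - 57) + x(10))*(-3) = ((2*(-2)² - 57) + 10²)*(-3) = ((2*4 - 57) + 100)*(-3) = ((8 - 57) + 100)*(-3) = (-49 + 100)*(-3) = 51*(-3) = -153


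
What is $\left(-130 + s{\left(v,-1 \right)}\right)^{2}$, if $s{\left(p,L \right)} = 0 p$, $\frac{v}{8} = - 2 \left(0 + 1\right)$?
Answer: $16900$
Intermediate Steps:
$v = -16$ ($v = 8 \left(- 2 \left(0 + 1\right)\right) = 8 \left(\left(-2\right) 1\right) = 8 \left(-2\right) = -16$)
$s{\left(p,L \right)} = 0$
$\left(-130 + s{\left(v,-1 \right)}\right)^{2} = \left(-130 + 0\right)^{2} = \left(-130\right)^{2} = 16900$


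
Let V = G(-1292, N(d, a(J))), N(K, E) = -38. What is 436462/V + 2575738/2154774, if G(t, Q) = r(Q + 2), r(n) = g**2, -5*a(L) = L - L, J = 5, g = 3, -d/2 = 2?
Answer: 156750025205/3232161 ≈ 48497.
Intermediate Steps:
d = -4 (d = -2*2 = -4)
a(L) = 0 (a(L) = -(L - L)/5 = -1/5*0 = 0)
r(n) = 9 (r(n) = 3**2 = 9)
G(t, Q) = 9
V = 9
436462/V + 2575738/2154774 = 436462/9 + 2575738/2154774 = 436462*(1/9) + 2575738*(1/2154774) = 436462/9 + 1287869/1077387 = 156750025205/3232161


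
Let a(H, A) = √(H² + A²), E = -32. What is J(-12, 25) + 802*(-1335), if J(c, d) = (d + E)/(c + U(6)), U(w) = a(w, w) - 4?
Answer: -24625396/23 + 21*√2/92 ≈ -1.0707e+6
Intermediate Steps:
a(H, A) = √(A² + H²)
U(w) = -4 + √2*√(w²) (U(w) = √(w² + w²) - 4 = √(2*w²) - 4 = √2*√(w²) - 4 = -4 + √2*√(w²))
J(c, d) = (-32 + d)/(-4 + c + 6*√2) (J(c, d) = (d - 32)/(c + (-4 + √2*√(6²))) = (-32 + d)/(c + (-4 + √2*√36)) = (-32 + d)/(c + (-4 + √2*6)) = (-32 + d)/(c + (-4 + 6*√2)) = (-32 + d)/(-4 + c + 6*√2))
J(-12, 25) + 802*(-1335) = (-32 + 25)/(-4 - 12 + 6*√2) + 802*(-1335) = -7/(-16 + 6*√2) - 1070670 = -1070670 - 7/(-16 + 6*√2)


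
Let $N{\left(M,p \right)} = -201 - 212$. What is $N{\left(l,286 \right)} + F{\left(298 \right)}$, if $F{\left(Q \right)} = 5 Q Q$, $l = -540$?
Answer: $443607$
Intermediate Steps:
$N{\left(M,p \right)} = -413$
$F{\left(Q \right)} = 5 Q^{2}$
$N{\left(l,286 \right)} + F{\left(298 \right)} = -413 + 5 \cdot 298^{2} = -413 + 5 \cdot 88804 = -413 + 444020 = 443607$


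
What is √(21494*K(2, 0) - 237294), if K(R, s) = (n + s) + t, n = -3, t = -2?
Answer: 14*I*√1759 ≈ 587.17*I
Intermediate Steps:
K(R, s) = -5 + s (K(R, s) = (-3 + s) - 2 = -5 + s)
√(21494*K(2, 0) - 237294) = √(21494*(-5 + 0) - 237294) = √(21494*(-5) - 237294) = √(-107470 - 237294) = √(-344764) = 14*I*√1759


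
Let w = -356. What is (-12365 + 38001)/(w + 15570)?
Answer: 12818/7607 ≈ 1.6850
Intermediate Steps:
(-12365 + 38001)/(w + 15570) = (-12365 + 38001)/(-356 + 15570) = 25636/15214 = 25636*(1/15214) = 12818/7607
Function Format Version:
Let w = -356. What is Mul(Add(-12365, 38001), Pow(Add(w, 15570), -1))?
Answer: Rational(12818, 7607) ≈ 1.6850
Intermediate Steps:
Mul(Add(-12365, 38001), Pow(Add(w, 15570), -1)) = Mul(Add(-12365, 38001), Pow(Add(-356, 15570), -1)) = Mul(25636, Pow(15214, -1)) = Mul(25636, Rational(1, 15214)) = Rational(12818, 7607)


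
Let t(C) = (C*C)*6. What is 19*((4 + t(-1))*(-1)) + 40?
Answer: -150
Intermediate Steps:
t(C) = 6*C**2 (t(C) = C**2*6 = 6*C**2)
19*((4 + t(-1))*(-1)) + 40 = 19*((4 + 6*(-1)**2)*(-1)) + 40 = 19*((4 + 6*1)*(-1)) + 40 = 19*((4 + 6)*(-1)) + 40 = 19*(10*(-1)) + 40 = 19*(-10) + 40 = -190 + 40 = -150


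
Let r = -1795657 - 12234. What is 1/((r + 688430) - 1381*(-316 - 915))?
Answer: 1/580550 ≈ 1.7225e-6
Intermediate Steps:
r = -1807891
1/((r + 688430) - 1381*(-316 - 915)) = 1/((-1807891 + 688430) - 1381*(-316 - 915)) = 1/(-1119461 - 1381*(-1231)) = 1/(-1119461 + 1700011) = 1/580550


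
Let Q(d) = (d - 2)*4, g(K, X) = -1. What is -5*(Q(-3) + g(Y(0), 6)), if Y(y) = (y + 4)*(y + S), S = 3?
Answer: 105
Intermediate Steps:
Y(y) = (3 + y)*(4 + y) (Y(y) = (y + 4)*(y + 3) = (4 + y)*(3 + y) = (3 + y)*(4 + y))
Q(d) = -8 + 4*d (Q(d) = (-2 + d)*4 = -8 + 4*d)
-5*(Q(-3) + g(Y(0), 6)) = -5*((-8 + 4*(-3)) - 1) = -5*((-8 - 12) - 1) = -5*(-20 - 1) = -5*(-21) = 105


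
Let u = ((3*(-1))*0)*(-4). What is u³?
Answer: 0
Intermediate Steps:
u = 0 (u = -3*0*(-4) = 0*(-4) = 0)
u³ = 0³ = 0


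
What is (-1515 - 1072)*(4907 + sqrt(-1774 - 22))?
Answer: -12694409 - 5174*I*sqrt(449) ≈ -1.2694e+7 - 1.0964e+5*I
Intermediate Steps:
(-1515 - 1072)*(4907 + sqrt(-1774 - 22)) = -2587*(4907 + sqrt(-1796)) = -2587*(4907 + 2*I*sqrt(449)) = -12694409 - 5174*I*sqrt(449)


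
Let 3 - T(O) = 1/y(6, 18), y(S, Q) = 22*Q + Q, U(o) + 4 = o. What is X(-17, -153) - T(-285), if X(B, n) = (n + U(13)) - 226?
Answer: -154421/414 ≈ -373.00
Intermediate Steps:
U(o) = -4 + o
y(S, Q) = 23*Q
X(B, n) = -217 + n (X(B, n) = (n + (-4 + 13)) - 226 = (n + 9) - 226 = (9 + n) - 226 = -217 + n)
T(O) = 1241/414 (T(O) = 3 - 1/(23*18) = 3 - 1/414 = 1241/414)
X(-17, -153) - T(-285) = (-217 - 153) - 1*1241/414 = -370 - 1241/414 = -154421/414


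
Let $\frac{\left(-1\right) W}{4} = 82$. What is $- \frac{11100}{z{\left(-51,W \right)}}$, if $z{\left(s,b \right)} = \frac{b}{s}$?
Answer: $- \frac{141525}{82} \approx -1725.9$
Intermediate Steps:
$W = -328$ ($W = \left(-4\right) 82 = -328$)
$- \frac{11100}{z{\left(-51,W \right)}} = - \frac{11100}{\left(-328\right) \frac{1}{-51}} = - \frac{11100}{\left(-328\right) \left(- \frac{1}{51}\right)} = - \frac{11100}{\frac{328}{51}} = \left(-11100\right) \frac{51}{328} = - \frac{141525}{82}$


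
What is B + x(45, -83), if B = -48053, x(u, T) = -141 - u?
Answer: -48239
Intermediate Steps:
B + x(45, -83) = -48053 + (-141 - 1*45) = -48053 + (-141 - 45) = -48053 - 186 = -48239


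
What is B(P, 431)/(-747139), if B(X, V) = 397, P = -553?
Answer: -397/747139 ≈ -0.00053136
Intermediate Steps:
B(P, 431)/(-747139) = 397/(-747139) = 397*(-1/747139) = -397/747139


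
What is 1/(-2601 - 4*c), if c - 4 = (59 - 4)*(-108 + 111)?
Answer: -1/3277 ≈ -0.00030516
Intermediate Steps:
c = 169 (c = 4 + (59 - 4)*(-108 + 111) = 4 + 55*3 = 4 + 165 = 169)
1/(-2601 - 4*c) = 1/(-2601 - 4*169) = 1/(-2601 - 676) = 1/(-3277) = -1/3277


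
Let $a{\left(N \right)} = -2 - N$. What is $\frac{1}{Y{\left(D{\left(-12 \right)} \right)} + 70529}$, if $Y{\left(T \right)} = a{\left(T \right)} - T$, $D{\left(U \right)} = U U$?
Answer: $\frac{1}{70239} \approx 1.4237 \cdot 10^{-5}$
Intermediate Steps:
$D{\left(U \right)} = U^{2}$
$Y{\left(T \right)} = -2 - 2 T$ ($Y{\left(T \right)} = \left(-2 - T\right) - T = -2 - 2 T$)
$\frac{1}{Y{\left(D{\left(-12 \right)} \right)} + 70529} = \frac{1}{\left(-2 - 2 \left(-12\right)^{2}\right) + 70529} = \frac{1}{\left(-2 - 288\right) + 70529} = \frac{1}{-290 + 70529} = \frac{1}{70239}$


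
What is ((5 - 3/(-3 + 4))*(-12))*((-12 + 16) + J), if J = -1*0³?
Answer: -96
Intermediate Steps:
J = 0 (J = -1*0 = 0)
((5 - 3/(-3 + 4))*(-12))*((-12 + 16) + J) = ((5 - 3/(-3 + 4))*(-12))*((-12 + 16) + 0) = ((5 - 3/1)*(-12))*(4 + 0) = ((5 + 1*(-3))*(-12))*4 = ((5 - 3)*(-12))*4 = (2*(-12))*4 = -24*4 = -96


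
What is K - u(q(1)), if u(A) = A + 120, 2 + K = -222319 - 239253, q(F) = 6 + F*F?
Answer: -461701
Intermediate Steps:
q(F) = 6 + F²
K = -461574 (K = -2 + (-222319 - 239253) = -2 - 461572 = -461574)
u(A) = 120 + A
K - u(q(1)) = -461574 - (120 + (6 + 1²)) = -461574 - (120 + (6 + 1)) = -461574 - (120 + 7) = -461574 - 1*127 = -461574 - 127 = -461701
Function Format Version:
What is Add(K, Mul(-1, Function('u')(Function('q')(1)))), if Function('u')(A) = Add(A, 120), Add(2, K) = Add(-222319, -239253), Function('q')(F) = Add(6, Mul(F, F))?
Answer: -461701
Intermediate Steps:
Function('q')(F) = Add(6, Pow(F, 2))
K = -461574 (K = Add(-2, Add(-222319, -239253)) = Add(-2, -461572) = -461574)
Function('u')(A) = Add(120, A)
Add(K, Mul(-1, Function('u')(Function('q')(1)))) = Add(-461574, Mul(-1, Add(120, Add(6, Pow(1, 2))))) = Add(-461574, Mul(-1, Add(120, Add(6, 1)))) = Add(-461574, Mul(-1, Add(120, 7))) = Add(-461574, Mul(-1, 127)) = Add(-461574, -127) = -461701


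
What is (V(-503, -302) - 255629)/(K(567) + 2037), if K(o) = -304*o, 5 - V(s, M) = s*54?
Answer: 76154/56777 ≈ 1.3413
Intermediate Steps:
V(s, M) = 5 - 54*s (V(s, M) = 5 - s*54 = 5 - 54*s)
(V(-503, -302) - 255629)/(K(567) + 2037) = ((5 - 54*(-503)) - 255629)/(-304*567 + 2037) = ((5 + 27162) - 255629)/(-172368 + 2037) = (27167 - 255629)/(-170331) = -228462*(-1/170331) = 76154/56777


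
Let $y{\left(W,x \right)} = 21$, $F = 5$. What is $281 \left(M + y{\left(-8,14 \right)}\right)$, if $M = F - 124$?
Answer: $-27538$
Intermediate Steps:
$M = -119$ ($M = 5 - 124 = -119$)
$281 \left(M + y{\left(-8,14 \right)}\right) = 281 \left(-119 + 21\right) = 281 \left(-98\right) = -27538$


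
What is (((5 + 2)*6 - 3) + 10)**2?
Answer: 2401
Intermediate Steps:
(((5 + 2)*6 - 3) + 10)**2 = ((7*6 - 3) + 10)**2 = ((42 - 3) + 10)**2 = (39 + 10)**2 = 49**2 = 2401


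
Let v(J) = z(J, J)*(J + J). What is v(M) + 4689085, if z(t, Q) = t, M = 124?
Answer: 4719837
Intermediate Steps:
v(J) = 2*J² (v(J) = J*(J + J) = J*(2*J) = 2*J²)
v(M) + 4689085 = 2*124² + 4689085 = 2*15376 + 4689085 = 30752 + 4689085 = 4719837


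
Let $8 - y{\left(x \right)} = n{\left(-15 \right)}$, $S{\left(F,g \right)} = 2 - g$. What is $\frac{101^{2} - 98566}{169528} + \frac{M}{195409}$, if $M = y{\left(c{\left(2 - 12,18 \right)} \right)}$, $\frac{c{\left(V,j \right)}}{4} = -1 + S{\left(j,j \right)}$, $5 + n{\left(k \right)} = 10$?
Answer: $- \frac{17266807701}{33127296952} \approx -0.52123$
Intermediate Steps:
$n{\left(k \right)} = 5$ ($n{\left(k \right)} = -5 + 10 = 5$)
$c{\left(V,j \right)} = 4 - 4 j$ ($c{\left(V,j \right)} = 4 \left(-1 - \left(-2 + j\right)\right) = 4 \left(1 - j\right) = 4 - 4 j$)
$y{\left(x \right)} = 3$ ($y{\left(x \right)} = 8 - 5 = 3$)
$M = 3$
$\frac{101^{2} - 98566}{169528} + \frac{M}{195409} = \frac{101^{2} - 98566}{169528} + \frac{3}{195409} = \left(10201 - 98566\right) \frac{1}{169528} + 3 \cdot \frac{1}{195409} = \left(-88365\right) \frac{1}{169528} + \frac{3}{195409} = - \frac{88365}{169528} + \frac{3}{195409} = - \frac{17266807701}{33127296952}$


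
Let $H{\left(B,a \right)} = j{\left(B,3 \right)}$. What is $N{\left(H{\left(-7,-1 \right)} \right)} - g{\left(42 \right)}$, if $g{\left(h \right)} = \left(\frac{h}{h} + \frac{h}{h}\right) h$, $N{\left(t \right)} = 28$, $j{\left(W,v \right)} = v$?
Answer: $-56$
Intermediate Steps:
$H{\left(B,a \right)} = 3$
$g{\left(h \right)} = 2 h$ ($g{\left(h \right)} = \left(1 + 1\right) h = 2 h$)
$N{\left(H{\left(-7,-1 \right)} \right)} - g{\left(42 \right)} = 28 - 2 \cdot 42 = 28 - 84 = -56$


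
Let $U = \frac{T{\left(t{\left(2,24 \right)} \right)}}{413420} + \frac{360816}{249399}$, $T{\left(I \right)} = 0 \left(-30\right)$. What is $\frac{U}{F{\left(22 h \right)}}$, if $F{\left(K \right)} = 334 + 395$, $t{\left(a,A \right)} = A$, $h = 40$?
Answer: $\frac{120272}{60603957} \approx 0.0019846$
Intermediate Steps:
$T{\left(I \right)} = 0$
$F{\left(K \right)} = 729$
$U = \frac{120272}{83133}$ ($U = \frac{0}{413420} + \frac{360816}{249399} = 0 \cdot \frac{1}{413420} + 360816 \cdot \frac{1}{249399} = 0 + \frac{120272}{83133} = \frac{120272}{83133} \approx 1.4467$)
$\frac{U}{F{\left(22 h \right)}} = \frac{120272}{83133 \cdot 729} = \frac{120272}{83133} \cdot \frac{1}{729} = \frac{120272}{60603957}$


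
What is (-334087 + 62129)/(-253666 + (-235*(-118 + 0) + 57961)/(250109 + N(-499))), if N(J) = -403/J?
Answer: 33941662166652/31658690114995 ≈ 1.0721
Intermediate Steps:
(-334087 + 62129)/(-253666 + (-235*(-118 + 0) + 57961)/(250109 + N(-499))) = (-334087 + 62129)/(-253666 + (-235*(-118 + 0) + 57961)/(250109 - 403/(-499))) = -271958/(-253666 + (-235*(-118) + 57961)/(250109 - 403*(-1/499))) = -271958/(-253666 + (27730 + 57961)/(250109 + 403/499)) = -271958/(-253666 + 85691/(124804794/499)) = -271958/(-253666 + 85691*(499/124804794)) = -271958/(-253666 + 42759809/124804794) = -271958/(-31658690114995/124804794) = -271958*(-124804794/31658690114995) = 33941662166652/31658690114995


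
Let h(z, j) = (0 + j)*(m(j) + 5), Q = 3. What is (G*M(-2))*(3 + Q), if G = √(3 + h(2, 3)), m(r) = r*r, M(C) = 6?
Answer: 108*√5 ≈ 241.50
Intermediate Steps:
m(r) = r²
h(z, j) = j*(5 + j²) (h(z, j) = (0 + j)*(j² + 5) = j*(5 + j²))
G = 3*√5 (G = √(3 + 3*(5 + 3²)) = √(3 + 3*(5 + 9)) = √(3 + 3*14) = √(3 + 42) = √45 = 3*√5 ≈ 6.7082)
(G*M(-2))*(3 + Q) = ((3*√5)*6)*(3 + 3) = (18*√5)*6 = 108*√5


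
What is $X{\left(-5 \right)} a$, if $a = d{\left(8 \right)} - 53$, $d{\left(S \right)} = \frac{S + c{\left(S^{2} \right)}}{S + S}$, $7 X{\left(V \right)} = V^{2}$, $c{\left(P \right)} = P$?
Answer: $- \frac{2425}{14} \approx -173.21$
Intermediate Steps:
$X{\left(V \right)} = \frac{V^{2}}{7}$
$d{\left(S \right)} = \frac{S + S^{2}}{2 S}$ ($d{\left(S \right)} = \frac{S + S^{2}}{S + S} = \frac{S + S^{2}}{2 S}$)
$a = - \frac{97}{2}$ ($a = \left(\frac{1}{2} + \frac{1}{2} \cdot 8\right) - 53 = \left(\frac{1}{2} + 4\right) - 53 = \frac{9}{2} - 53 = - \frac{97}{2} \approx -48.5$)
$X{\left(-5 \right)} a = \frac{\left(-5\right)^{2}}{7} \left(- \frac{97}{2}\right) = \frac{1}{7} \cdot 25 \left(- \frac{97}{2}\right) = \frac{25}{7} \left(- \frac{97}{2}\right) = - \frac{2425}{14}$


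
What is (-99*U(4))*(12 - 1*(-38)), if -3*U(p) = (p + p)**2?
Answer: 105600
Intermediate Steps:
U(p) = -4*p**2/3 (U(p) = -(p + p)**2/3 = -4*p**2/3)
(-99*U(4))*(12 - 1*(-38)) = (-(-132)*4**2)*(12 - 1*(-38)) = (-(-132)*16)*(12 + 38) = -99*(-64/3)*50 = 2112*50 = 105600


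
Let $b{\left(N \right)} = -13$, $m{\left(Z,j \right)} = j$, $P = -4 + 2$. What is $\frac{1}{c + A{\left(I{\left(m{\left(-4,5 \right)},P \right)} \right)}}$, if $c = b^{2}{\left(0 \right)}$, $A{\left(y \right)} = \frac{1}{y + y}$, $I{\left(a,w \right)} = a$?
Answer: $\frac{10}{1691} \approx 0.0059137$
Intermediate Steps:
$P = -2$
$A{\left(y \right)} = \frac{1}{2 y}$
$c = 169$ ($c = \left(-13\right)^{2} = 169$)
$\frac{1}{c + A{\left(I{\left(m{\left(-4,5 \right)},P \right)} \right)}} = \frac{1}{169 + \frac{1}{2 \cdot 5}} = \frac{1}{169 + \frac{1}{2} \cdot \frac{1}{5}} = \frac{1}{169 + \frac{1}{10}} = \frac{1}{\frac{1691}{10}} = \frac{10}{1691}$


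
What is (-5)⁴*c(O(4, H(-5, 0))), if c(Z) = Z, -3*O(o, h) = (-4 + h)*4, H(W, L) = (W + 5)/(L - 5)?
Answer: 10000/3 ≈ 3333.3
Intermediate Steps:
H(W, L) = (5 + W)/(-5 + L)
O(o, h) = 16/3 - 4*h/3 (O(o, h) = -(-4 + h)*4/3 = -(-16 + 4*h)/3 = 16/3 - 4*h/3)
(-5)⁴*c(O(4, H(-5, 0))) = (-5)⁴*(16/3 - 4*(5 - 5)/(3*(-5 + 0))) = 625*(16/3 - 4*0/(3*(-5))) = 625*(16/3 - (-4)*0/15) = 625*(16/3 - 4/3*0) = 625*(16/3 + 0) = 625*(16/3) = 10000/3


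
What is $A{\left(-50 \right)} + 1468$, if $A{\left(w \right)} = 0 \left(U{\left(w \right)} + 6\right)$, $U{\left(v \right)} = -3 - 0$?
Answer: $1468$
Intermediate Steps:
$U{\left(v \right)} = -3$ ($U{\left(v \right)} = -3 + 0 = -3$)
$A{\left(w \right)} = 0$ ($A{\left(w \right)} = 0 \left(-3 + 6\right) = 0 \cdot 3 = 0$)
$A{\left(-50 \right)} + 1468 = 0 + 1468 = 1468$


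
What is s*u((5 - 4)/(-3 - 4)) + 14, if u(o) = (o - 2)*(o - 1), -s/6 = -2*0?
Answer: 14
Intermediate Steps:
s = 0 (s = -(-12)*0 = -6*0 = 0)
u(o) = (-1 + o)*(-2 + o) (u(o) = (-2 + o)*(-1 + o) = (-1 + o)*(-2 + o))
s*u((5 - 4)/(-3 - 4)) + 14 = 0*(2 + ((5 - 4)/(-3 - 4))² - 3*(5 - 4)/(-3 - 4)) + 14 = 0*(2 + (1/(-7))² - 3/(-7)) + 14 = 0*(2 + (1*(-⅐))² - 3*(-1)/7) + 14 = 0*(2 + (-⅐)² - 3*(-⅐)) + 14 = 0*(2 + 1/49 + 3/7) + 14 = 0*(120/49) + 14 = 0 + 14 = 14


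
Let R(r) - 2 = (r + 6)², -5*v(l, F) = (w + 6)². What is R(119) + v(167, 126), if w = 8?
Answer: 77939/5 ≈ 15588.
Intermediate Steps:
v(l, F) = -196/5 (v(l, F) = -(8 + 6)²/5 = -⅕*14² = -⅕*196 = -196/5)
R(r) = 2 + (6 + r)² (R(r) = 2 + (r + 6)² = 2 + (6 + r)²)
R(119) + v(167, 126) = (2 + (6 + 119)²) - 196/5 = (2 + 125²) - 196/5 = (2 + 15625) - 196/5 = 15627 - 196/5 = 77939/5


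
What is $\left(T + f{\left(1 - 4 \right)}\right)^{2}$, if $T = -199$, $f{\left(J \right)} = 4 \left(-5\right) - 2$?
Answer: $48841$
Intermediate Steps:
$f{\left(J \right)} = -22$ ($f{\left(J \right)} = -20 - 2 = -22$)
$\left(T + f{\left(1 - 4 \right)}\right)^{2} = \left(-199 - 22\right)^{2} = \left(-221\right)^{2} = 48841$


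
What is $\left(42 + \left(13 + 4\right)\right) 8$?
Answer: $472$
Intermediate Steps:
$\left(42 + \left(13 + 4\right)\right) 8 = \left(42 + 17\right) 8 = 59 \cdot 8 = 472$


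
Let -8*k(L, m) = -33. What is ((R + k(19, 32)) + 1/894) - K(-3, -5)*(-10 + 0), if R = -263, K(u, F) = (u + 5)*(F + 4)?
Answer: -997253/3576 ≈ -278.87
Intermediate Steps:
K(u, F) = (4 + F)*(5 + u) (K(u, F) = (5 + u)*(4 + F) = (4 + F)*(5 + u))
k(L, m) = 33/8 (k(L, m) = -1/8*(-33) = 33/8)
((R + k(19, 32)) + 1/894) - K(-3, -5)*(-10 + 0) = ((-263 + 33/8) + 1/894) - (20 + 4*(-3) + 5*(-5) - 5*(-3))*(-10 + 0) = (-2071/8 + 1/894) - (20 - 12 - 25 + 15)*(-10) = -925733/3576 - (-2)*(-10) = -925733/3576 - 1*20 = -925733/3576 - 20 = -997253/3576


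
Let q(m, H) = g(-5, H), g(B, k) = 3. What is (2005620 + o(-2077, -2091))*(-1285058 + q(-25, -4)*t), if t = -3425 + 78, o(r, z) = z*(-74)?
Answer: -2797872305046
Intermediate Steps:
o(r, z) = -74*z
t = -3347
q(m, H) = 3
(2005620 + o(-2077, -2091))*(-1285058 + q(-25, -4)*t) = (2005620 - 74*(-2091))*(-1285058 + 3*(-3347)) = (2005620 + 154734)*(-1285058 - 10041) = 2160354*(-1295099) = -2797872305046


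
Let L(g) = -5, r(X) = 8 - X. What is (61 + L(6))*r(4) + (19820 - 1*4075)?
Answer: 15969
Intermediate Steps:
(61 + L(6))*r(4) + (19820 - 1*4075) = (61 - 5)*(8 - 1*4) + (19820 - 1*4075) = 56*(8 - 4) + (19820 - 4075) = 56*4 + 15745 = 224 + 15745 = 15969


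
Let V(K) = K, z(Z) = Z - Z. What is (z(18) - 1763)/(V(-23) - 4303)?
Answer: 1763/4326 ≈ 0.40754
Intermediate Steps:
z(Z) = 0
(z(18) - 1763)/(V(-23) - 4303) = (0 - 1763)/(-23 - 4303) = -1763/(-4326) = -1763*(-1/4326) = 1763/4326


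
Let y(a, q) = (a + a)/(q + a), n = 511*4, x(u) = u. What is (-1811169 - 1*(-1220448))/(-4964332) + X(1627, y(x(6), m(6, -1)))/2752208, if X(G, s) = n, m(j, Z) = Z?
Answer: 51122942393/426964820158 ≈ 0.11974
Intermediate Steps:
n = 2044
y(a, q) = 2*a/(a + q) (y(a, q) = (2*a)/(a + q) = 2*a/(a + q))
X(G, s) = 2044
(-1811169 - 1*(-1220448))/(-4964332) + X(1627, y(x(6), m(6, -1)))/2752208 = (-1811169 - 1*(-1220448))/(-4964332) + 2044/2752208 = (-1811169 + 1220448)*(-1/4964332) + 2044*(1/2752208) = -590721*(-1/4964332) + 511/688052 = 590721/4964332 + 511/688052 = 51122942393/426964820158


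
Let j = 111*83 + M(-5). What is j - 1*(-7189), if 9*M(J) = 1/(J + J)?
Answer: 1476179/90 ≈ 16402.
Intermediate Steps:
M(J) = 1/(18*J) (M(J) = 1/(9*(J + J)) = 1/(9*((2*J))) = (1/(2*J))/9 = 1/(18*J))
j = 829169/90 (j = 111*83 + (1/18)/(-5) = 9213 + (1/18)*(-1/5) = 9213 - 1/90 = 829169/90 ≈ 9213.0)
j - 1*(-7189) = 829169/90 - 1*(-7189) = 829169/90 + 7189 = 1476179/90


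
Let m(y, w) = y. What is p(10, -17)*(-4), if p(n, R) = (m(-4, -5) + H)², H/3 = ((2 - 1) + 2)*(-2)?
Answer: -1936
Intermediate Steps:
H = -18 (H = 3*(((2 - 1) + 2)*(-2)) = 3*((1 + 2)*(-2)) = 3*(3*(-2)) = 3*(-6) = -18)
p(n, R) = 484 (p(n, R) = (-4 - 18)² = (-22)² = 484)
p(10, -17)*(-4) = 484*(-4) = -1936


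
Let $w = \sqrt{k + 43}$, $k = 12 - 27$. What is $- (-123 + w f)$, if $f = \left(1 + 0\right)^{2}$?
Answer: $123 - 2 \sqrt{7} \approx 117.71$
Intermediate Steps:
$k = -15$
$w = 2 \sqrt{7}$ ($w = \sqrt{-15 + 43} = \sqrt{28} = 2 \sqrt{7} \approx 5.2915$)
$f = 1$ ($f = 1^{2} = 1$)
$- (-123 + w f) = - (-123 + 2 \sqrt{7} \cdot 1) = - (-123 + 2 \sqrt{7}) = 123 - 2 \sqrt{7}$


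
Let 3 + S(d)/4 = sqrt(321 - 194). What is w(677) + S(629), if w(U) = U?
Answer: 665 + 4*sqrt(127) ≈ 710.08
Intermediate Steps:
S(d) = -12 + 4*sqrt(127) (S(d) = -12 + 4*sqrt(321 - 194) = -12 + 4*sqrt(127))
w(677) + S(629) = 677 + (-12 + 4*sqrt(127)) = 665 + 4*sqrt(127)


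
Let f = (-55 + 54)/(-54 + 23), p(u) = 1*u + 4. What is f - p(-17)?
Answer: 404/31 ≈ 13.032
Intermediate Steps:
p(u) = 4 + u (p(u) = u + 4 = 4 + u)
f = 1/31 (f = -1/(-31) = -1*(-1/31) = 1/31 ≈ 0.032258)
f - p(-17) = 1/31 - (4 - 17) = 1/31 - 1*(-13) = 1/31 + 13 = 404/31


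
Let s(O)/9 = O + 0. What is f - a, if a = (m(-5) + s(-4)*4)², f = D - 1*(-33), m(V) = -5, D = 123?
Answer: -22045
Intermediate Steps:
s(O) = 9*O (s(O) = 9*(O + 0) = 9*O)
f = 156 (f = 123 - 1*(-33) = 123 + 33 = 156)
a = 22201 (a = (-5 + (9*(-4))*4)² = (-5 - 36*4)² = (-5 - 144)² = (-149)² = 22201)
f - a = 156 - 1*22201 = 156 - 22201 = -22045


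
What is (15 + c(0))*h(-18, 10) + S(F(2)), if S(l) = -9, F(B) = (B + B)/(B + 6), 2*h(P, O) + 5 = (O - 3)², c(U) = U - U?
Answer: 321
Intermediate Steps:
c(U) = 0
h(P, O) = -5/2 + (-3 + O)²/2 (h(P, O) = -5/2 + (O - 3)²/2 = -5/2 + (-3 + O)²/2)
F(B) = 2*B/(6 + B) (F(B) = (2*B)/(6 + B) = 2*B/(6 + B))
(15 + c(0))*h(-18, 10) + S(F(2)) = (15 + 0)*(-5/2 + (-3 + 10)²/2) - 9 = 15*(-5/2 + (½)*7²) - 9 = 15*(-5/2 + (½)*49) - 9 = 15*(-5/2 + 49/2) - 9 = 15*22 - 9 = 330 - 9 = 321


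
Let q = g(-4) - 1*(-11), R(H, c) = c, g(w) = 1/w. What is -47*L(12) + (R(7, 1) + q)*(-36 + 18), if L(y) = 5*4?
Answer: -2303/2 ≈ -1151.5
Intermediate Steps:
L(y) = 20
q = 43/4 (q = 1/(-4) - 1*(-11) = -1/4 + 11 = 43/4 ≈ 10.750)
-47*L(12) + (R(7, 1) + q)*(-36 + 18) = -47*20 + (1 + 43/4)*(-36 + 18) = -940 + (47/4)*(-18) = -940 - 423/2 = -2303/2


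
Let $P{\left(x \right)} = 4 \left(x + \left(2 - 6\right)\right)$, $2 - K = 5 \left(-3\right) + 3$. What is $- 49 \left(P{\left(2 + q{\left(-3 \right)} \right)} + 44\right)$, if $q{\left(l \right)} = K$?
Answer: $-4508$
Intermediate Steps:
$K = 14$ ($K = 2 - \left(5 \left(-3\right) + 3\right) = 2 - \left(-15 + 3\right) = 2 - -12 = 2 + 12 = 14$)
$q{\left(l \right)} = 14$
$P{\left(x \right)} = -16 + 4 x$ ($P{\left(x \right)} = 4 \left(x + \left(2 - 6\right)\right) = 4 \left(x - 4\right) = 4 \left(-4 + x\right) = -16 + 4 x$)
$- 49 \left(P{\left(2 + q{\left(-3 \right)} \right)} + 44\right) = - 49 \left(\left(-16 + 4 \left(2 + 14\right)\right) + 44\right) = - 49 \left(\left(-16 + 4 \cdot 16\right) + 44\right) = - 49 \left(\left(-16 + 64\right) + 44\right) = - 49 \left(48 + 44\right) = \left(-49\right) 92 = -4508$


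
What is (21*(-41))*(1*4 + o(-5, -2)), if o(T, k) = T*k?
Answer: -12054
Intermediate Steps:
(21*(-41))*(1*4 + o(-5, -2)) = (21*(-41))*(1*4 - 5*(-2)) = -861*(4 + 10) = -861*14 = -12054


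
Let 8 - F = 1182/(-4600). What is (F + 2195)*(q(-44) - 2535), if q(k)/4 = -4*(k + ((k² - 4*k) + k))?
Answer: -176951718229/2300 ≈ -7.6936e+7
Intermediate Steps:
F = 18991/2300 (F = 8 - 1182/(-4600) = 8 - 1182*(-1)/4600 = 8 - 1*(-591/2300) = 8 + 591/2300 = 18991/2300 ≈ 8.2570)
q(k) = -16*k² + 32*k (q(k) = 4*(-4*(k + ((k² - 4*k) + k))) = 4*(-4*(k + (k² - 3*k))) = 4*(-4*(k² - 2*k)) = 4*(-4*k² + 8*k) = -16*k² + 32*k)
(F + 2195)*(q(-44) - 2535) = (18991/2300 + 2195)*(16*(-44)*(2 - 1*(-44)) - 2535) = 5067491*(16*(-44)*(2 + 44) - 2535)/2300 = 5067491*(16*(-44)*46 - 2535)/2300 = 5067491*(-32384 - 2535)/2300 = (5067491/2300)*(-34919) = -176951718229/2300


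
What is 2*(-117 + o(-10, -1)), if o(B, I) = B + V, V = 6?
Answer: -242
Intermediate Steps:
o(B, I) = 6 + B (o(B, I) = B + 6 = 6 + B)
2*(-117 + o(-10, -1)) = 2*(-117 + (6 - 10)) = 2*(-117 - 4) = 2*(-121) = -242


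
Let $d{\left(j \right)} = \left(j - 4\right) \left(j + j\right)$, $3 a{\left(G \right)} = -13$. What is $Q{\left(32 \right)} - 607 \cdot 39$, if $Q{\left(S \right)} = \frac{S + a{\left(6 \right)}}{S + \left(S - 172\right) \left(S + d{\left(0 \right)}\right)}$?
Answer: $- \frac{315892595}{13344} \approx -23673.0$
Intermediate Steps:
$a{\left(G \right)} = - \frac{13}{3}$ ($a{\left(G \right)} = \frac{1}{3} \left(-13\right) = - \frac{13}{3}$)
$d{\left(j \right)} = 2 j \left(-4 + j\right)$ ($d{\left(j \right)} = \left(-4 + j\right) 2 j = 2 j \left(-4 + j\right)$)
$Q{\left(S \right)} = \frac{- \frac{13}{3} + S}{S + S \left(-172 + S\right)}$ ($Q{\left(S \right)} = \frac{S - \frac{13}{3}}{S + \left(S - 172\right) \left(S + 2 \cdot 0 \left(-4 + 0\right)\right)} = \frac{- \frac{13}{3} + S}{S + \left(-172 + S\right) \left(S + 2 \cdot 0 \left(-4\right)\right)} = \frac{- \frac{13}{3} + S}{S + \left(-172 + S\right) \left(S + 0\right)} = \frac{- \frac{13}{3} + S}{S + \left(-172 + S\right) S} = \frac{- \frac{13}{3} + S}{S + S \left(-172 + S\right)}$)
$Q{\left(32 \right)} - 607 \cdot 39 = \frac{- \frac{13}{3} + 32}{32 \left(-171 + 32\right)} - 607 \cdot 39 = \frac{1}{32} \frac{1}{-139} \cdot \frac{83}{3} - 23673 = \frac{1}{32} \left(- \frac{1}{139}\right) \frac{83}{3} - 23673 = - \frac{83}{13344} - 23673 = - \frac{315892595}{13344}$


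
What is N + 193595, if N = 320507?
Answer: 514102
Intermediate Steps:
N + 193595 = 320507 + 193595 = 514102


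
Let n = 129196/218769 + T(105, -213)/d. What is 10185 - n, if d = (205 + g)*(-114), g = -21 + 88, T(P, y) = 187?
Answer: 1354644908105/133011552 ≈ 10184.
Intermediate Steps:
g = 67
d = -31008 (d = (205 + 67)*(-114) = 272*(-114) = -31008)
n = 77749015/133011552 (n = 129196/218769 + 187/(-31008) = 129196*(1/218769) + 187*(-1/31008) = 129196/218769 - 11/1824 = 77749015/133011552 ≈ 0.58453)
10185 - n = 10185 - 1*77749015/133011552 = 10185 - 77749015/133011552 = 1354644908105/133011552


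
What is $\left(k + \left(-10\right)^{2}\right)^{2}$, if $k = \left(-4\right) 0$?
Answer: $10000$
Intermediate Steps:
$k = 0$
$\left(k + \left(-10\right)^{2}\right)^{2} = \left(0 + \left(-10\right)^{2}\right)^{2} = \left(0 + 100\right)^{2} = 100^{2} = 10000$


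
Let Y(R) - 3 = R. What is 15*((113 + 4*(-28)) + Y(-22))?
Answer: -270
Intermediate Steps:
Y(R) = 3 + R
15*((113 + 4*(-28)) + Y(-22)) = 15*((113 + 4*(-28)) + (3 - 22)) = 15*((113 - 112) - 19) = 15*(1 - 19) = 15*(-18) = -270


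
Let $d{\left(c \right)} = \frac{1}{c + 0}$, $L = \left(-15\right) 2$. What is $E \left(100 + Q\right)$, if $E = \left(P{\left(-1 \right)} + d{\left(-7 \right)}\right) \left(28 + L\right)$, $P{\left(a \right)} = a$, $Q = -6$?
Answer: $\frac{1504}{7} \approx 214.86$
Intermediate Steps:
$L = -30$
$d{\left(c \right)} = \frac{1}{c}$
$E = \frac{16}{7}$ ($E = \left(-1 + \frac{1}{-7}\right) \left(28 - 30\right) = \left(-1 - \frac{1}{7}\right) \left(-2\right) = \left(- \frac{8}{7}\right) \left(-2\right) = \frac{16}{7} \approx 2.2857$)
$E \left(100 + Q\right) = \frac{16 \left(100 - 6\right)}{7} = \frac{16}{7} \cdot 94 = \frac{1504}{7}$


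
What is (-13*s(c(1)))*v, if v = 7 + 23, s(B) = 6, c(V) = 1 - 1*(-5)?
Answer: -2340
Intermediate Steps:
c(V) = 6 (c(V) = 1 + 5 = 6)
v = 30
(-13*s(c(1)))*v = -13*6*30 = -78*30 = -2340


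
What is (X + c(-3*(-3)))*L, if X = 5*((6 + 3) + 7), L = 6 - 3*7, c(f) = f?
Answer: -1335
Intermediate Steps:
L = -15 (L = 6 - 21 = -15)
X = 80 (X = 5*(9 + 7) = 5*16 = 80)
(X + c(-3*(-3)))*L = (80 - 3*(-3))*(-15) = (80 + 9)*(-15) = 89*(-15) = -1335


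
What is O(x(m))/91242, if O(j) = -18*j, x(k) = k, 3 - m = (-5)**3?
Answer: -128/5069 ≈ -0.025252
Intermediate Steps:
m = 128 (m = 3 - 1*(-5)**3 = 3 - 1*(-125) = 3 + 125 = 128)
O(x(m))/91242 = -18*128/91242 = -2304*1/91242 = -128/5069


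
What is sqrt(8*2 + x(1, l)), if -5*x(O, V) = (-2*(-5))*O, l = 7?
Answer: sqrt(14) ≈ 3.7417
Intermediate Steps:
x(O, V) = -2*O (x(O, V) = -(-2*(-5))*O/5 = -2*O)
sqrt(8*2 + x(1, l)) = sqrt(8*2 - 2*1) = sqrt(16 - 2) = sqrt(14)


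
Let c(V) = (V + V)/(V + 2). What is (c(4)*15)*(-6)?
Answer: -120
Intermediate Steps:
c(V) = 2*V/(2 + V) (c(V) = (2*V)/(2 + V) = 2*V/(2 + V))
(c(4)*15)*(-6) = ((2*4/(2 + 4))*15)*(-6) = ((2*4/6)*15)*(-6) = ((2*4*(1/6))*15)*(-6) = ((4/3)*15)*(-6) = 20*(-6) = -120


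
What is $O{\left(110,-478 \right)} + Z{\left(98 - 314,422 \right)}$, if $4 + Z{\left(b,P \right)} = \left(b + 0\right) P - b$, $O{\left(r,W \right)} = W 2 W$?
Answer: $366028$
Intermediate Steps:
$O{\left(r,W \right)} = 2 W^{2}$ ($O{\left(r,W \right)} = 2 W W = 2 W^{2}$)
$Z{\left(b,P \right)} = -4 - b + P b$ ($Z{\left(b,P \right)} = -4 + \left(\left(b + 0\right) P - b\right) = -4 + \left(b P - b\right) = -4 + \left(P b - b\right) = -4 + \left(- b + P b\right) = -4 - b + P b$)
$O{\left(110,-478 \right)} + Z{\left(98 - 314,422 \right)} = 2 \left(-478\right)^{2} - \left(-212 - 422 \left(98 - 314\right)\right) = 2 \cdot 228484 - 90940 = 456968 - 90940 = 366028$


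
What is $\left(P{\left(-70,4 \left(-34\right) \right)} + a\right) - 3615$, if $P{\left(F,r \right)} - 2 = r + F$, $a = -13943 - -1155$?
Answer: $-16607$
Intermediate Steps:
$a = -12788$ ($a = -13943 + 1155 = -12788$)
$P{\left(F,r \right)} = 2 + F + r$ ($P{\left(F,r \right)} = 2 + \left(r + F\right) = 2 + \left(F + r\right) = 2 + F + r$)
$\left(P{\left(-70,4 \left(-34\right) \right)} + a\right) - 3615 = \left(\left(2 - 70 + 4 \left(-34\right)\right) - 12788\right) - 3615 = \left(\left(2 - 70 - 136\right) - 12788\right) - 3615 = \left(-204 - 12788\right) - 3615 = -12992 - 3615 = -16607$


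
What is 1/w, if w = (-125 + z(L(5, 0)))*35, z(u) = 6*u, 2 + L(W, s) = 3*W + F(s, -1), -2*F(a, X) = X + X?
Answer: -1/1435 ≈ -0.00069686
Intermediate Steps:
F(a, X) = -X (F(a, X) = -(X + X)/2 = -X)
L(W, s) = -1 + 3*W (L(W, s) = -2 + (3*W - 1*(-1)) = -2 + (3*W + 1) = -2 + (1 + 3*W) = -1 + 3*W)
w = -1435 (w = (-125 + 6*(-1 + 3*5))*35 = (-125 + 6*(-1 + 15))*35 = (-125 + 6*14)*35 = (-125 + 84)*35 = -41*35 = -1435)
1/w = 1/(-1435) = -1/1435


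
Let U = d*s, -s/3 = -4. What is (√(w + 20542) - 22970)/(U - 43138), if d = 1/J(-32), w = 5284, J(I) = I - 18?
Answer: 287125/539228 - 25*√25826/1078456 ≈ 0.52875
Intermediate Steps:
s = 12 (s = -3*(-4) = 12)
J(I) = -18 + I
d = -1/50 (d = 1/(-18 - 32) = 1/(-50) = -1/50 ≈ -0.020000)
U = -6/25 (U = -1/50*12 = -6/25 ≈ -0.24000)
(√(w + 20542) - 22970)/(U - 43138) = (√(5284 + 20542) - 22970)/(-6/25 - 43138) = (√25826 - 22970)/(-1078456/25) = (-22970 + √25826)*(-25/1078456) = 287125/539228 - 25*√25826/1078456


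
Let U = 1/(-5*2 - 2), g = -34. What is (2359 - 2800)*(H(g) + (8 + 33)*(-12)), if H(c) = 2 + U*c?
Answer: 429681/2 ≈ 2.1484e+5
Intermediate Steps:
U = -1/12 (U = 1/(-10 - 2) = 1/(-12) = -1/12 ≈ -0.083333)
H(c) = 2 - c/12
(2359 - 2800)*(H(g) + (8 + 33)*(-12)) = (2359 - 2800)*((2 - 1/12*(-34)) + (8 + 33)*(-12)) = -441*((2 + 17/6) + 41*(-12)) = -441*(29/6 - 492) = -441*(-2923/6) = 429681/2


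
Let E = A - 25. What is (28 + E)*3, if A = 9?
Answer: 36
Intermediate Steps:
E = -16 (E = 9 - 25 = -16)
(28 + E)*3 = (28 - 16)*3 = 12*3 = 36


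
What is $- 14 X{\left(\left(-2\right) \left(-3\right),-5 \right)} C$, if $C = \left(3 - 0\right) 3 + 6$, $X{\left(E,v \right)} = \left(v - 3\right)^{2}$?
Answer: $-13440$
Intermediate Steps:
$X{\left(E,v \right)} = \left(-3 + v\right)^{2}$
$C = 15$ ($C = \left(3 + 0\right) 3 + 6 = 3 \cdot 3 + 6 = 9 + 6 = 15$)
$- 14 X{\left(\left(-2\right) \left(-3\right),-5 \right)} C = - 14 \left(-3 - 5\right)^{2} \cdot 15 = - 14 \left(-8\right)^{2} \cdot 15 = \left(-14\right) 64 \cdot 15 = \left(-896\right) 15 = -13440$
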